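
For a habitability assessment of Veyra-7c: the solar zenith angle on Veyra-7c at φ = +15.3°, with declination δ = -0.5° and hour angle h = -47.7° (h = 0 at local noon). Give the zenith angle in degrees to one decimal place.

θ_z = 49.7°

cos θ_z = sin φ sin δ + cos φ cos δ cos h = -0.002303 + 0.649134 = 0.646831.
θ_z = arccos(0.646831) = 49.7°.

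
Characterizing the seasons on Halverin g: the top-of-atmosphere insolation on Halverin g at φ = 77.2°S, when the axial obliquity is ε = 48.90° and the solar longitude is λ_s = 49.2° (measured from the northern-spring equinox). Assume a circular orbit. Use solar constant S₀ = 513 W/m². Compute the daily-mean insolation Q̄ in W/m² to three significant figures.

Q̄ ≈ 0.00 W/m²

Solar declination: sin δ = sin ε · sin λ_s = sin 48.90° × sin 49.2° = 0.57044, so δ = +34.781°.
cos H₀ = −tan(-77.2°) tan(+34.781°) = 3.0570 ≥ 1 ⇒ polar night, H₀ = 0 and Q̄ = 0.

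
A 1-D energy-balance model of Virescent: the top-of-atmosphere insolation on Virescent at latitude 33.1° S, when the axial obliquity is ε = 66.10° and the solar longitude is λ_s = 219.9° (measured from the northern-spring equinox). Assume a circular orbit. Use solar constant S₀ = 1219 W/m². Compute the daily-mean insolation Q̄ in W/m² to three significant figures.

Q̄ ≈ 488 W/m²

Solar declination: sin δ = sin ε · sin λ_s = sin 66.10° × sin 219.9° = -0.58645, so δ = -35.905°.
cos H₀ = −tan(-33.1°) tan(-35.905°) = -0.4720, H₀ = 2.0623 rad.
Bracket: H₀ sin φ sin δ + cos φ cos δ sin H₀ = 2.0623×-0.54610×-0.58645 + 0.83772×0.80999×0.88161 = 0.660473 + 0.598212 = 1.258685.
Q̄ = (S₀/π) × [bracket] = (1219/π) × 1.258685 = 488.4 W/m².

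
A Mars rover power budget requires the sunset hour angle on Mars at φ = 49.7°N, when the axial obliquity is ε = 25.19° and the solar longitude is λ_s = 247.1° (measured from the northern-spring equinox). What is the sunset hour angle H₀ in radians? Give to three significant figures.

Solar declination: sin δ = sin ε · sin λ_s = sin 25.19° × sin 247.1° = -0.39208, so δ = -23.084°.
cos H₀ = −tan φ · tan δ = −tan(+49.7°) × tan(-23.084°) = 0.5026, so H₀ = 1.0442 rad = 59.83°.

H₀ = 1.04 rad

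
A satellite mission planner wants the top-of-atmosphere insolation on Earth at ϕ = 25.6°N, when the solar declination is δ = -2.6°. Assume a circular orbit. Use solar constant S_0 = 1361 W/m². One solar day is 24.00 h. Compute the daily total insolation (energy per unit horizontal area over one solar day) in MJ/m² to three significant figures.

32.6 MJ/m²

cos h₀ = −tan(+25.6°) tan(-2.600°) = 0.0218, h₀ = 1.5490 rad.
Bracket: h₀ sin ϕ sin δ + cos ϕ cos δ sin h₀ = 1.5490×0.43209×-0.04536 + 0.90183×0.99897×0.99976 = -0.030360 + 0.900685 = 0.870325.
Q̄ = (S_0/π) × [bracket] = (1361/π) × 0.870325 = 377.04 W/m².
Daily total = Q̄ × 24.00 h × 3600 s/h = 377.04 × 24.00 × 3600 / 10⁶ = 32.58 MJ/m².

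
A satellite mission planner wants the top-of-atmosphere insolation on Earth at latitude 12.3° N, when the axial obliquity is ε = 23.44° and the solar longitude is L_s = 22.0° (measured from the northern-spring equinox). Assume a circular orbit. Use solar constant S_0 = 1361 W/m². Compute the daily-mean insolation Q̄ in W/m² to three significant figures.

Q̄ ≈ 440 W/m²

Solar declination: sin δ = sin ε · sin L_s = sin 23.44° × sin 22.0° = 0.14901, so δ = +8.570°.
cos h₀ = −tan(+12.3°) tan(+8.570°) = -0.0329, h₀ = 1.6037 rad.
Bracket: h₀ sin ϕ sin δ + cos ϕ cos δ sin h₀ = 1.6037×0.21303×0.14901 + 0.97705×0.98884×0.99946 = 0.050907 + 0.965624 = 1.016531.
Q̄ = (S_0/π) × [bracket] = (1361/π) × 1.016531 = 440.4 W/m².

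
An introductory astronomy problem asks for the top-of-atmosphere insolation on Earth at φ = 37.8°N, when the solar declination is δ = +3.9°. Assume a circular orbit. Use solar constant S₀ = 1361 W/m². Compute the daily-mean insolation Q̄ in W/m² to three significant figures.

cos H₀ = −tan(+37.8°) tan(+3.900°) = -0.0529, H₀ = 1.6237 rad.
Bracket: H₀ sin φ sin δ + cos φ cos δ sin H₀ = 1.6237×0.61291×0.06802 + 0.79016×0.99768×0.99860 = 0.067692 + 0.787223 = 0.854915.
Q̄ = (S₀/π) × [bracket] = (1361/π) × 0.854915 = 370.4 W/m².

Q̄ ≈ 370 W/m²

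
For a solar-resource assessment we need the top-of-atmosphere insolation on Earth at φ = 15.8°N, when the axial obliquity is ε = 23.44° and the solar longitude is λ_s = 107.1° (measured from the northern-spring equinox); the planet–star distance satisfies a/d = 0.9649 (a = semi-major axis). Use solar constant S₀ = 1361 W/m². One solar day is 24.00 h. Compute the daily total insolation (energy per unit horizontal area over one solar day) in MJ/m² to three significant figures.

Solar declination: sin δ = sin ε · sin λ_s = sin 23.44° × sin 107.1° = 0.38020, so δ = +22.346°.
cos H₀ = −tan(+15.8°) tan(+22.346°) = -0.1163, H₀ = 1.6874 rad.
Bracket: H₀ sin φ sin δ + cos φ cos δ sin H₀ = 1.6874×0.27228×0.38020 + 0.96222×0.92490×0.99321 = 0.174681 + 0.883914 = 1.058595.
Inverse-square distance factor (a/d)² = 0.9649² = 0.931032.
Q̄ = (S₀/π) × 0.931032 × [bracket] = (1361/π) × 0.931032 × 1.058595 = 426.98 W/m².
Daily total = Q̄ × 24.00 h × 3600 s/h = 426.98 × 24.00 × 3600 / 10⁶ = 36.89 MJ/m².

36.9 MJ/m²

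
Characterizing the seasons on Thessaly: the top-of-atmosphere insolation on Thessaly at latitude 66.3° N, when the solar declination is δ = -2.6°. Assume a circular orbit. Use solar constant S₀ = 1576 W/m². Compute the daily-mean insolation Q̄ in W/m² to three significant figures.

Q̄ ≈ 170 W/m²

cos H₀ = −tan(+66.3°) tan(-2.600°) = 0.1034, H₀ = 1.4672 rad.
Bracket: H₀ sin φ sin δ + cos φ cos δ sin H₀ = 1.4672×0.91566×-0.04536 + 0.40195×0.99897×0.99464 = -0.060939 + 0.399384 = 0.338445.
Q̄ = (S₀/π) × [bracket] = (1576/π) × 0.338445 = 169.8 W/m².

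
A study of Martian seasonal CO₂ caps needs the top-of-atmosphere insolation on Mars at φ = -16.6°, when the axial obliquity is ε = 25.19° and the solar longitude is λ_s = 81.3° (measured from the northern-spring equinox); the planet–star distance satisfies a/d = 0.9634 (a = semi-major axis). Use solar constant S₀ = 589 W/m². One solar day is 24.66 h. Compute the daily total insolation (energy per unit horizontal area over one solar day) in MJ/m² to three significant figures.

Solar declination: sin δ = sin ε · sin λ_s = sin 25.19° × sin 81.3° = 0.42072, so δ = +24.880°.
cos H₀ = −tan(-16.6°) tan(+24.880°) = 0.1383, H₀ = 1.4321 rad.
Bracket: H₀ sin φ sin δ + cos φ cos δ sin H₀ = 1.4321×-0.28569×0.42072 + 0.95832×0.90719×0.99040 = -0.172132 + 0.861032 = 0.688900.
Inverse-square distance factor (a/d)² = 0.9634² = 0.928140.
Q̄ = (S₀/π) × 0.928140 × [bracket] = (589/π) × 0.928140 × 0.688900 = 119.88 W/m².
Daily total = Q̄ × 24.66 h × 3600 s/h = 119.88 × 24.66 × 3600 / 10⁶ = 10.64 MJ/m².

10.6 MJ/m²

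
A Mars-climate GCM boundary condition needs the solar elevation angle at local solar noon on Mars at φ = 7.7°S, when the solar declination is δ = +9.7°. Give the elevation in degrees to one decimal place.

72.6°

At local noon the hour angle is zero, so the zenith angle equals |φ − δ| = |-7.7° − (+9.700°)| = 17.400°.
Elevation = 90° − 17.400° = 72.6°.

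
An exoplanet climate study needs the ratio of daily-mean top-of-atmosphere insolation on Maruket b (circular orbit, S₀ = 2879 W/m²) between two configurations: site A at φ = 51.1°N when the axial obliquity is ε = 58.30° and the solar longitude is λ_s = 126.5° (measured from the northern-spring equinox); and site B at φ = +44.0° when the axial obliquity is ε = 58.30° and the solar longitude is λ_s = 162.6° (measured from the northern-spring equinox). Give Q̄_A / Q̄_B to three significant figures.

Q̄_A / Q̄_B ≈ 1.68

— Configuration A (φ=+51.1°):
Solar declination: sin δ = sin ε · sin λ_s = sin 58.30° × sin 126.5° = 0.68393, so δ = +43.152°.
cos H₀ = −tan(+51.1°) tan(+43.152°) = -1.1618 ≤ −1 ⇒ polar day, H₀ = π.
Bracket: H₀ sin φ sin δ + cos φ cos δ sin H₀ = 3.1416×0.77824×0.68393 + 0.62796×0.72955×0.00000 = 1.672153 + 0.000000 = 1.672153.
Q̄ = (S₀/π) × [bracket] = (2879/π) × 1.672153 = 1532.4 W/m².
— Configuration B (φ=+44.0°):
Solar declination: sin δ = sin ε · sin λ_s = sin 58.30° × sin 162.6° = 0.25443, so δ = +14.740°.
cos H₀ = −tan(+44.0°) tan(+14.740°) = -0.2541, H₀ = 1.8277 rad.
Bracket: H₀ sin φ sin δ + cos φ cos δ sin H₀ = 1.8277×0.69466×0.25443 + 0.71934×0.96709×0.96719 = 0.323032 + 0.672842 = 0.995874.
Q̄ = (S₀/π) × [bracket] = (2879/π) × 0.995874 = 912.63 W/m².
Ratio Q̄_A / Q̄_B = 1532.4 / 912.63 = 1.679.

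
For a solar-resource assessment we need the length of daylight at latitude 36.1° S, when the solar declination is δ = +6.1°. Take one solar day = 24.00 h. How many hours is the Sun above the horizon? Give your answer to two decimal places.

cos H₀ = −tan φ · tan δ = −tan(-36.1°) × tan(+6.100°) = 0.0779, so H₀ = 1.4928 rad = 85.53°.
Daylight = 2H₀/(2π) × 24.00 h = (1.4928/π) × 24.00 = 11.40 h.

11.40 h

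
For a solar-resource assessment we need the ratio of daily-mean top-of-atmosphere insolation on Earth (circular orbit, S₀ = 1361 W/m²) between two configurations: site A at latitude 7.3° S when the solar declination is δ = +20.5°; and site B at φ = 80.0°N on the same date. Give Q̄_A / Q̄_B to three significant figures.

Q̄_A / Q̄_B ≈ 0.794

— Configuration A (φ=-7.3°):
cos H₀ = −tan(-7.3°) tan(+20.500°) = 0.0479, H₀ = 1.5229 rad.
Bracket: H₀ sin φ sin δ + cos φ cos δ sin H₀ = 1.5229×-0.12706×0.35021 + 0.99189×0.93667×0.99885 = -0.067766 + 0.928005 = 0.860239.
Q̄ = (S₀/π) × [bracket] = (1361/π) × 0.860239 = 372.67 W/m².
— Configuration B (φ=+80.0°):
cos H₀ = −tan(+80.0°) tan(+20.500°) = -2.1204 ≤ −1 ⇒ polar day, H₀ = π.
Bracket: H₀ sin φ sin δ + cos φ cos δ sin H₀ = 3.1416×0.98481×0.35021 + 0.17365×0.93667×0.00000 = 1.083507 + 0.000000 = 1.083507.
Q̄ = (S₀/π) × [bracket] = (1361/π) × 1.083507 = 469.40 W/m².
Ratio Q̄_A / Q̄_B = 372.67 / 469.40 = 0.7939.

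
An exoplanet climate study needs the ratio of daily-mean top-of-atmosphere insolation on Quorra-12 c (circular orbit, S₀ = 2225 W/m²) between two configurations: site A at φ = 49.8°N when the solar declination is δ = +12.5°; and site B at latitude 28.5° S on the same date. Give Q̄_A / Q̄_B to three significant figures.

Q̄_A / Q̄_B ≈ 1.30

— Configuration A (φ=+49.8°):
cos H₀ = −tan(+49.8°) tan(+12.500°) = -0.2623, H₀ = 1.8362 rad.
Bracket: H₀ sin φ sin δ + cos φ cos δ sin H₀ = 1.8362×0.76380×0.21644 + 0.64546×0.97630×0.96498 = 0.303555 + 0.608094 = 0.911649.
Q̄ = (S₀/π) × [bracket] = (2225/π) × 0.911649 = 645.67 W/m².
— Configuration B (φ=-28.5°):
cos H₀ = −tan(-28.5°) tan(+12.500°) = 0.1204, H₀ = 1.4501 rad.
Bracket: H₀ sin φ sin δ + cos φ cos δ sin H₀ = 1.4501×-0.47716×0.21644 + 0.87882×0.97630×0.99273 = -0.149761 + 0.851754 = 0.701993.
Q̄ = (S₀/π) × [bracket] = (2225/π) × 0.701993 = 497.18 W/m².
Ratio Q̄_A / Q̄_B = 645.67 / 497.18 = 1.299.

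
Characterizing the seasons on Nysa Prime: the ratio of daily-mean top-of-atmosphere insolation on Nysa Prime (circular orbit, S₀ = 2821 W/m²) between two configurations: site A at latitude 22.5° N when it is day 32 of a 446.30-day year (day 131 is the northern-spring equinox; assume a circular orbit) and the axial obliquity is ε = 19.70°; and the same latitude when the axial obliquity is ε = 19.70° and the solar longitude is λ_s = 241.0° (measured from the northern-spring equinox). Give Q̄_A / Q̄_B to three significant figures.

— Configuration A (φ=+22.5°):
Solar longitude: λ_s = 360° × (32 − 131)/446.30 = -79.857°, i.e. -79.857° + 360° = 280.143°.
sin δ = sin 19.70° × sin 280.143° = -0.33183, so δ = -19.380°.
cos H₀ = −tan(+22.5°) tan(-19.380°) = 0.1457, H₀ = 1.4246 rad.
Bracket: H₀ sin φ sin δ + cos φ cos δ sin H₀ = 1.4246×0.38268×-0.33183 + 0.92388×0.94334×0.98933 = -0.180902 + 0.862234 = 0.681332.
Q̄ = (S₀/π) × [bracket] = (2821/π) × 0.681332 = 611.80 W/m².
— Configuration B (φ=+22.5°):
Solar declination: sin δ = sin ε · sin λ_s = sin 19.70° × sin 241.0° = -0.29483, so δ = -17.147°.
cos H₀ = −tan(+22.5°) tan(-17.147°) = 0.1278, H₀ = 1.4426 rad.
Bracket: H₀ sin φ sin δ + cos φ cos δ sin H₀ = 1.4426×0.38268×-0.29483 + 0.92388×0.95555×0.99180 = -0.162762 + 0.875574 = 0.712812.
Q̄ = (S₀/π) × [bracket] = (2821/π) × 0.712812 = 640.07 W/m².
Ratio Q̄_A / Q̄_B = 611.80 / 640.07 = 0.9558.

Q̄_A / Q̄_B ≈ 0.956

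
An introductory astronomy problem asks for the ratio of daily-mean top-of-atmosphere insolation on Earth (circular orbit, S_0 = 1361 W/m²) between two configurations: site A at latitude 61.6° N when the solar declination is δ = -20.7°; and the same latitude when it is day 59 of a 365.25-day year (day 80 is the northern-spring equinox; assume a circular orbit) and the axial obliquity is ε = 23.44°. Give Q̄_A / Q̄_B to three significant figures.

Q̄_A / Q̄_B ≈ 0.240

— Configuration A (ϕ=+61.6°):
cos h₀ = −tan(+61.6°) tan(-20.700°) = 0.6989, h₀ = 0.7970 rad.
Bracket: h₀ sin ϕ sin δ + cos ϕ cos δ sin h₀ = 0.7970×0.87965×-0.35347 + 0.47562×0.93544×0.71527 = -0.247811 + 0.318234 = 0.070423.
Q̄ = (S_0/π) × [bracket] = (1361/π) × 0.070423 = 30.509 W/m².
— Configuration B (ϕ=+61.6°):
Solar longitude: L_s = 360° × (59 − 80)/365.25 = -20.698°, i.e. -20.698° + 360° = 339.302°.
sin δ = sin 23.44° × sin 339.302° = -0.14060, so δ = -8.082°.
cos h₀ = −tan(+61.6°) tan(-8.082°) = 0.2626, h₀ = 1.3050 rad.
Bracket: h₀ sin ϕ sin δ + cos ϕ cos δ sin h₀ = 1.3050×0.87965×-0.14060 + 0.47562×0.99007×0.96489 = -0.161401 + 0.454364 = 0.292963.
Q̄ = (S_0/π) × [bracket] = (1361/π) × 0.292963 = 126.92 W/m².
Ratio Q̄_A / Q̄_B = 30.509 / 126.92 = 0.2404.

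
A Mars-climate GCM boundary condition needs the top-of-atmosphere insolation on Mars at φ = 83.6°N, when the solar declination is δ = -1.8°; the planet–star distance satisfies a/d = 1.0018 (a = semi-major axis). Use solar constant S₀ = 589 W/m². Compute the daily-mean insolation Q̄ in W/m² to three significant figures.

cos H₀ = −tan(+83.6°) tan(-1.800°) = 0.2802, H₀ = 1.2868 rad.
Bracket: H₀ sin φ sin δ + cos φ cos δ sin H₀ = 1.2868×0.99377×-0.03141 + 0.11147×0.99951×0.95995 = -0.040167 + 0.106953 = 0.066786.
Inverse-square distance factor (a/d)² = 1.0018² = 1.003603.
Q̄ = (S₀/π) × 1.003603 × [bracket] = (589/π) × 1.003603 × 0.066786 = 12.57 W/m².

Q̄ ≈ 12.6 W/m²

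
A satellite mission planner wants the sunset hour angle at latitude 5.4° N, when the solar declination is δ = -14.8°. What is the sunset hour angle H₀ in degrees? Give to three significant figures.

cos H₀ = −tan φ · tan δ = −tan(+5.4°) × tan(-14.800°) = 0.0250, so H₀ = 1.5458 rad = 88.57°.

H₀ = 88.6°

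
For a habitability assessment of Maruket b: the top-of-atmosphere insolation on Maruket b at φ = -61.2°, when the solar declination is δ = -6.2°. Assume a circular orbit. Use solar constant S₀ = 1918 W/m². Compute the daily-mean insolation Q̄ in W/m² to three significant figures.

cos H₀ = −tan(-61.2°) tan(-6.200°) = -0.1976, H₀ = 1.7697 rad.
Bracket: H₀ sin φ sin δ + cos φ cos δ sin H₀ = 1.7697×-0.87631×-0.10800 + 0.48175×0.99415×0.98028 = 0.167487 + 0.469487 = 0.636974.
Q̄ = (S₀/π) × [bracket] = (1918/π) × 0.636974 = 388.9 W/m².

Q̄ ≈ 389 W/m²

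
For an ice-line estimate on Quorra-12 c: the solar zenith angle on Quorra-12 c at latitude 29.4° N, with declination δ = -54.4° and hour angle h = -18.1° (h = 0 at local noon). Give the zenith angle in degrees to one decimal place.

θ_z = 85.2°

cos θ_z = sin φ sin δ + cos φ cos δ cos h = -0.399154 + 0.482057 = 0.082903.
θ_z = arccos(0.082903) = 85.2°.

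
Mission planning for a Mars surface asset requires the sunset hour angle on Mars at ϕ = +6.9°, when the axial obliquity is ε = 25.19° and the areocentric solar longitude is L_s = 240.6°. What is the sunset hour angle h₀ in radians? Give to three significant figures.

h₀ = 1.52 rad

sin δ = sin 25.19° × sin 240.6° = -0.37081, so δ = -21.765°.
cos h₀ = −tan ϕ · tan δ = −tan(+6.9°) × tan(-21.765°) = 0.0483, so h₀ = 1.5225 rad = 87.23°.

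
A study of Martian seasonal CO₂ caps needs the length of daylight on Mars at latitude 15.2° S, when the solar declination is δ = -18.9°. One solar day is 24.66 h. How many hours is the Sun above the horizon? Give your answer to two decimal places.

13.06 h

cos h₀ = −tan ϕ · tan δ = −tan(-15.2°) × tan(-18.900°) = -0.0930, so h₀ = 1.6640 rad = 95.34°.
Daylight = 2h₀/(2π) × 24.66 h = (1.6640/π) × 24.66 = 13.06 h.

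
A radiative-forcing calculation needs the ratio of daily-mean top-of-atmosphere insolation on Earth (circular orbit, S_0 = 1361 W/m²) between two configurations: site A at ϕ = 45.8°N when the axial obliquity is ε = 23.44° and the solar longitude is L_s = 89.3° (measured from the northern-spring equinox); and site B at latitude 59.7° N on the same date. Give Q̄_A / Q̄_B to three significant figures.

— Configuration A (ϕ=+45.8°):
Solar declination: sin δ = sin ε · sin L_s = sin 23.44° × sin 89.3° = 0.39776, so δ = +23.438°.
cos h₀ = −tan(+45.8°) tan(+23.438°) = -0.4458, h₀ = 2.0329 rad.
Bracket: h₀ sin ϕ sin δ + cos ϕ cos δ sin h₀ = 2.0329×0.71691×0.39776 + 0.69717×0.91749×0.89513 = 0.579698 + 0.572567 = 1.152265.
Q̄ = (S_0/π) × [bracket] = (1361/π) × 1.152265 = 499.18 W/m².
— Configuration B (ϕ=+59.7°):
cos h₀ = −tan(+59.7°) tan(+23.438°) = -0.7419, h₀ = 2.4067 rad.
Bracket: h₀ sin ϕ sin δ + cos ϕ cos δ sin h₀ = 2.4067×0.86340×0.39776 + 0.50453×0.91749×0.67051 = 0.826523 + 0.310380 = 1.136903.
Q̄ = (S_0/π) × [bracket] = (1361/π) × 1.136903 = 492.53 W/m².
Ratio Q̄_A / Q̄_B = 499.18 / 492.53 = 1.014.

Q̄_A / Q̄_B ≈ 1.01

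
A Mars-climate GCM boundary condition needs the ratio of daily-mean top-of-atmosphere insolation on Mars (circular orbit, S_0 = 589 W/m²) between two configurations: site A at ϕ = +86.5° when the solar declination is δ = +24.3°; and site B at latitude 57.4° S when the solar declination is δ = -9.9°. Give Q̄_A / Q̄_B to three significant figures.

Q̄_A / Q̄_B ≈ 1.66

— Configuration A (ϕ=+86.5°):
cos h₀ = −tan(+86.5°) tan(+24.300°) = -7.3822 ≤ −1 ⇒ polar day, h₀ = π.
Bracket: h₀ sin ϕ sin δ + cos ϕ cos δ sin h₀ = 3.1416×0.99813×0.41151 + 0.06105×0.91140×0.00000 = 1.290382 + 0.000000 = 1.290382.
Q̄ = (S_0/π) × [bracket] = (589/π) × 1.290382 = 241.93 W/m².
— Configuration B (ϕ=-57.4°):
cos h₀ = −tan(-57.4°) tan(-9.900°) = -0.2729, h₀ = 1.8472 rad.
Bracket: h₀ sin ϕ sin δ + cos ϕ cos δ sin h₀ = 1.8472×-0.84245×-0.17193 + 0.53877×0.98511×0.96204 = 0.267553 + 0.510601 = 0.778154.
Q̄ = (S_0/π) × [bracket] = (589/π) × 0.778154 = 145.89 W/m².
Ratio Q̄_A / Q̄_B = 241.93 / 145.89 = 1.658.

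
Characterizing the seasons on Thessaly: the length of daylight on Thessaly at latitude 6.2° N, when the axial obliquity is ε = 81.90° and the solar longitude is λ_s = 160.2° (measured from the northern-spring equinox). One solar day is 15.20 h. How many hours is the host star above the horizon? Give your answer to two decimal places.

7.79 h

Solar declination: sin δ = sin ε · sin λ_s = sin 81.90° × sin 160.2° = 0.33536, so δ = +19.594°.
cos H₀ = −tan φ · tan δ = −tan(+6.2°) × tan(+19.594°) = -0.0387, so H₀ = 1.6095 rad = 92.22°.
Daylight = 2H₀/(2π) × 15.20 h = (1.6095/π) × 15.20 = 7.79 h.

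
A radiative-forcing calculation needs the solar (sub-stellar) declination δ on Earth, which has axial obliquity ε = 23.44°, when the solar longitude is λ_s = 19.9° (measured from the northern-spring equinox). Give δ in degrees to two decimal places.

sin δ = sin ε · sin λ_s = sin 23.44° × sin 19.9° = 0.135399.
δ = arcsin(0.135399) = +7.78°.

δ = +7.78°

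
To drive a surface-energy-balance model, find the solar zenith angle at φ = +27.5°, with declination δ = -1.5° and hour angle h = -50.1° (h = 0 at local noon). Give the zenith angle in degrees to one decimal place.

cos θ_z = sin φ sin δ + cos φ cos δ cos h = -0.012087 + 0.568778 = 0.556691.
θ_z = arccos(0.556691) = 56.2°.

θ_z = 56.2°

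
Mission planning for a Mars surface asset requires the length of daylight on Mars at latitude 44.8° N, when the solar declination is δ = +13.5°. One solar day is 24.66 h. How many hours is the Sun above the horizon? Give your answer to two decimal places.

14.22 h

cos H₀ = −tan φ · tan δ = −tan(+44.8°) × tan(+13.500°) = -0.2384, so H₀ = 1.8115 rad = 103.79°.
Daylight = 2H₀/(2π) × 24.66 h = (1.8115/π) × 24.66 = 14.22 h.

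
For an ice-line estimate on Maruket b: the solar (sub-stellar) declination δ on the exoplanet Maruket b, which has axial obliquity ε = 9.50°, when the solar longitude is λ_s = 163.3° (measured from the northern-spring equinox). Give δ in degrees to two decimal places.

δ = +2.72°

sin δ = sin ε · sin λ_s = sin 9.50° × sin 163.3° = 0.047428.
δ = arcsin(0.047428) = +2.72°.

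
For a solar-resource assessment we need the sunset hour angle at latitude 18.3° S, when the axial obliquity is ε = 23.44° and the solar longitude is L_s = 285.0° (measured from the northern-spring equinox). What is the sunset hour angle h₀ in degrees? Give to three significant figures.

Solar declination: sin δ = sin ε · sin L_s = sin 23.44° × sin 285.0° = -0.38423, so δ = -22.596°.
cos h₀ = −tan ϕ · tan δ = −tan(-18.3°) × tan(-22.596°) = -0.1376, so h₀ = 1.7089 rad = 97.91°.

h₀ = 97.9°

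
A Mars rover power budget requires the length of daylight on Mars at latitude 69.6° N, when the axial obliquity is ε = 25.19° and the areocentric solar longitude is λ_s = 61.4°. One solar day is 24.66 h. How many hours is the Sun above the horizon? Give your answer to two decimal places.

sin δ = sin 25.19° × sin 61.4° = 0.37369, so δ = +21.943°.
Sunrise equation: cos H₀ = −tan φ · tan δ = -1.0833 ≤ −1, so the Sun never sets (polar day) and H₀ = π.
Daylight = 2H₀/(2π) × 24.66 h = (3.1416/π) × 24.66 = 24.66 h.

24.66 h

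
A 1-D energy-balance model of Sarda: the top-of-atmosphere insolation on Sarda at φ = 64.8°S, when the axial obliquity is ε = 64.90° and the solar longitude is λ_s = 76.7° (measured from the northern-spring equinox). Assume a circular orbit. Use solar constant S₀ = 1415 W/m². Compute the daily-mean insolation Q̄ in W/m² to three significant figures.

Q̄ ≈ 0.00 W/m²

Solar declination: sin δ = sin ε · sin λ_s = sin 64.90° × sin 76.7° = 0.88128, so δ = +61.797°.
cos H₀ = −tan(-64.8°) tan(+61.797°) = 3.9628 ≥ 1 ⇒ polar night, H₀ = 0 and Q̄ = 0.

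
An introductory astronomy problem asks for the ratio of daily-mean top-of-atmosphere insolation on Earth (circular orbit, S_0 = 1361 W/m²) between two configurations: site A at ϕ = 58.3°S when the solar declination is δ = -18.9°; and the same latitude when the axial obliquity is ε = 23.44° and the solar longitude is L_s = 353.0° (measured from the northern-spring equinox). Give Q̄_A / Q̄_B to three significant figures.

Q̄_A / Q̄_B ≈ 1.71

— Configuration A (ϕ=-58.3°):
cos h₀ = −tan(-58.3°) tan(-18.900°) = -0.5544, h₀ = 2.1584 rad.
Bracket: h₀ sin ϕ sin δ + cos ϕ cos δ sin h₀ = 2.1584×-0.85081×-0.32392 + 0.52547×0.94609×0.83228 = 0.594843 + 0.413761 = 1.008604.
Q̄ = (S_0/π) × [bracket] = (1361/π) × 1.008604 = 436.95 W/m².
— Configuration B (ϕ=-58.3°):
Solar declination: sin δ = sin ε · sin L_s = sin 23.44° × sin 353.0° = -0.04848, so δ = -2.779°.
cos h₀ = −tan(-58.3°) tan(-2.779°) = -0.0786, h₀ = 1.6495 rad.
Bracket: h₀ sin ϕ sin δ + cos ϕ cos δ sin h₀ = 1.6495×-0.85081×-0.04848 + 0.52547×0.99882×0.99691 = 0.068037 + 0.523228 = 0.591265.
Q̄ = (S_0/π) × [bracket] = (1361/π) × 0.591265 = 256.15 W/m².
Ratio Q̄_A / Q̄_B = 436.95 / 256.15 = 1.706.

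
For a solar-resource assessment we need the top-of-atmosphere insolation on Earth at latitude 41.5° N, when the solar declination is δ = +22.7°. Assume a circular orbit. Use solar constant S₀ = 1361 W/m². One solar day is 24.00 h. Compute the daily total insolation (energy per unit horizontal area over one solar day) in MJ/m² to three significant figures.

cos H₀ = −tan(+41.5°) tan(+22.700°) = -0.3701, H₀ = 1.9499 rad.
Bracket: H₀ sin φ sin δ + cos φ cos δ sin H₀ = 1.9499×0.66262×0.38591 + 0.74896×0.92254×0.92900 = 0.498612 + 0.641888 = 1.140500.
Q̄ = (S₀/π) × [bracket] = (1361/π) × 1.140500 = 494.09 W/m².
Daily total = Q̄ × 24.00 h × 3600 s/h = 494.09 × 24.00 × 3600 / 10⁶ = 42.69 MJ/m².

42.7 MJ/m²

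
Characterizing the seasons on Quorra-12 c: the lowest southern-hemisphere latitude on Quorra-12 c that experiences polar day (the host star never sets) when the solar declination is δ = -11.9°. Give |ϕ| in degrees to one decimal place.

Polar day requires cos h₀ = −tan ϕ tan δ ≤ −1, i.e. tan ϕ tan δ ≥ 1.
The boundary is |tan ϕ| · |tan δ| = 1, so |ϕ| = 90° − |δ| = 90° − 11.9° = 78.1° in the southern hemisphere.

|ϕ| = 78.1°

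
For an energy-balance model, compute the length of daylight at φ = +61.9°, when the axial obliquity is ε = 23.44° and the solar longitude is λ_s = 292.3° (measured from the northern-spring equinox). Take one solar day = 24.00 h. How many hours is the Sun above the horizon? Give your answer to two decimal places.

5.62 h

Solar declination: sin δ = sin ε · sin λ_s = sin 23.44° × sin 292.3° = -0.36804, so δ = -21.595°.
cos H₀ = −tan φ · tan δ = −tan(+61.9°) × tan(-21.595°) = 0.7413, so H₀ = 0.7358 rad = 42.16°.
Daylight = 2H₀/(2π) × 24.00 h = (0.7358/π) × 24.00 = 5.62 h.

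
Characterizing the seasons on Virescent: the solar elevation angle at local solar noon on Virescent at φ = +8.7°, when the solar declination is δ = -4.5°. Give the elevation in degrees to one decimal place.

At local noon the hour angle is zero, so the zenith angle equals |φ − δ| = |+8.7° − (-4.500°)| = 13.200°.
Elevation = 90° − 13.200° = 76.8°.

76.8°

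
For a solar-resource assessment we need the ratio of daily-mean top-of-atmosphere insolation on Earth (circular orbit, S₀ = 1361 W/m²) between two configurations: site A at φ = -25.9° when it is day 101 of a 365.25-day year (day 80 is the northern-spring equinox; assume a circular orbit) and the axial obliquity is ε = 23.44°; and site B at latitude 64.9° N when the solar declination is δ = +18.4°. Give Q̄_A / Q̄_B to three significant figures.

— Configuration A (φ=-25.9°):
Solar longitude: λ_s = 360° × (101 − 80)/365.25 = 20.698°.
sin δ = sin 23.44° × sin 20.698° = 0.14060, so δ = +8.082°.
cos H₀ = −tan(-25.9°) tan(+8.082°) = 0.0690, H₀ = 1.5018 rad.
Bracket: H₀ sin φ sin δ + cos φ cos δ sin H₀ = 1.5018×-0.43680×0.14060 + 0.89956×0.99007×0.99762 = -0.092232 + 0.888508 = 0.796276.
Q̄ = (S₀/π) × [bracket] = (1361/π) × 0.796276 = 344.96 W/m².
— Configuration B (φ=+64.9°):
cos H₀ = −tan(+64.9°) tan(+18.400°) = -0.7101, H₀ = 2.3605 rad.
Bracket: H₀ sin φ sin δ + cos φ cos δ sin H₀ = 2.3605×0.90557×0.31565 + 0.42420×0.94888×0.70406 = 0.674733 + 0.283395 = 0.958128.
Q̄ = (S₀/π) × [bracket] = (1361/π) × 0.958128 = 415.08 W/m².
Ratio Q̄_A / Q̄_B = 344.96 / 415.08 = 0.8311.

Q̄_A / Q̄_B ≈ 0.831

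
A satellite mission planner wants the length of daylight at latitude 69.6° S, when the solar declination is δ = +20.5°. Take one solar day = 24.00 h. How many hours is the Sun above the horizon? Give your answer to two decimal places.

cos h₀ = −tan ϕ · tan δ = 1.0053 ≥ 1, so the Sun never rises (polar night) and h₀ = 0.
Daylight = 2h₀/(2π) × 24.00 h = (0.0000/π) × 24.00 = 0.00 h.

0.00 h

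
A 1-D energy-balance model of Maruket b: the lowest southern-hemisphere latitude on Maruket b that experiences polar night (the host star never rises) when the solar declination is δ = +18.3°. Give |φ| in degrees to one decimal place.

|φ| = 71.7°

Polar night requires cos H₀ = −tan φ tan δ ≥ 1, i.e. tan φ tan δ ≤ −1.
The boundary is |tan φ| · |tan δ| = 1, so |φ| = 90° − |δ| = 90° − 18.3° = 71.7° in the southern hemisphere.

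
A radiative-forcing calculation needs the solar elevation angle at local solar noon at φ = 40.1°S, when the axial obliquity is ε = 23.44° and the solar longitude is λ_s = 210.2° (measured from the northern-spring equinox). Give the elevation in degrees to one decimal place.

Solar declination: sin δ = sin ε · sin λ_s = sin 23.44° × sin 210.2° = -0.20010, so δ = -11.543°.
At local noon the hour angle is zero, so the zenith angle equals |φ − δ| = |-40.1° − (-11.543°)| = 28.557°.
Elevation = 90° − 28.557° = 61.4°.

61.4°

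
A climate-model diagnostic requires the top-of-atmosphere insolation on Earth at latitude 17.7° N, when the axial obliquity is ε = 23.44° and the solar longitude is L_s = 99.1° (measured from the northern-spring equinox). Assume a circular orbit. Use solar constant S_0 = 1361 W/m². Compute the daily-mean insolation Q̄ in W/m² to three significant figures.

Solar declination: sin δ = sin ε · sin L_s = sin 23.44° × sin 99.1° = 0.39278, so δ = +23.128°.
cos h₀ = −tan(+17.7°) tan(+23.128°) = -0.1363, h₀ = 1.7075 rad.
Bracket: h₀ sin ϕ sin δ + cos ϕ cos δ sin h₀ = 1.7075×0.30403×0.39278 + 0.95266×0.91963×0.99067 = 0.203904 + 0.867921 = 1.071825.
Q̄ = (S_0/π) × [bracket] = (1361/π) × 1.071825 = 464.3 W/m².

Q̄ ≈ 464 W/m²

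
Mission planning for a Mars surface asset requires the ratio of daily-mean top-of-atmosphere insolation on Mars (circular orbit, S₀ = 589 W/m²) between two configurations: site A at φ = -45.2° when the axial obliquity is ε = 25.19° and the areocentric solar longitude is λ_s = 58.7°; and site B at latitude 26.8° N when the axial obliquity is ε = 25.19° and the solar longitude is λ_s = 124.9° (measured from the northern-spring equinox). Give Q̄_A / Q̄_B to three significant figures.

Q̄_A / Q̄_B ≈ 0.275

— Configuration A (φ=-45.2°):
sin δ = sin 25.19° × sin 58.7° = 0.36368, so δ = +21.326°.
cos H₀ = −tan(-45.2°) tan(+21.326°) = 0.3931, H₀ = 1.1667 rad.
Bracket: H₀ sin φ sin δ + cos φ cos δ sin H₀ = 1.1667×-0.70957×0.36368 + 0.70463×0.93153×0.91948 = -0.301074 + 0.603532 = 0.302458.
Q̄ = (S₀/π) × [bracket] = (589/π) × 0.302458 = 56.706 W/m².
— Configuration B (φ=+26.8°):
Solar declination: sin δ = sin ε · sin λ_s = sin 25.19° × sin 124.9° = 0.34907, so δ = +20.431°.
cos H₀ = −tan(+26.8°) tan(+20.431°) = -0.1882, H₀ = 1.7601 rad.
Bracket: H₀ sin φ sin δ + cos φ cos δ sin H₀ = 1.7601×0.45088×0.34907 + 0.89259×0.93710×0.98214 = 0.277020 + 0.821507 = 1.098527.
Q̄ = (S₀/π) × [bracket] = (589/π) × 1.098527 = 205.96 W/m².
Ratio Q̄_A / Q̄_B = 56.706 / 205.96 = 0.2753.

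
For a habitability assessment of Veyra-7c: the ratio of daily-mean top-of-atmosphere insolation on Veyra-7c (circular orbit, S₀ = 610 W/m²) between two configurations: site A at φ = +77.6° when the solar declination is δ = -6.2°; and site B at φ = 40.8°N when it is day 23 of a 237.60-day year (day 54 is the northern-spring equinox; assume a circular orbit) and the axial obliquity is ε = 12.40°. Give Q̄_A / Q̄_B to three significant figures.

— Configuration A (φ=+77.6°):
cos H₀ = −tan(+77.6°) tan(-6.200°) = 0.4941, H₀ = 1.0540 rad.
Bracket: H₀ sin φ sin δ + cos φ cos δ sin H₀ = 1.0540×0.97667×-0.10800 + 0.21474×0.99415×0.86941 = -0.111176 + 0.185605 = 0.074429.
Q̄ = (S₀/π) × [bracket] = (610/π) × 0.074429 = 14.452 W/m².
— Configuration B (φ=+40.8°):
Solar longitude: λ_s = 360° × (23 − 54)/237.60 = -46.970°, i.e. -46.970° + 360° = 313.030°.
sin δ = sin 12.40° × sin 313.030° = -0.15697, so δ = -9.031°.
cos H₀ = −tan(+40.8°) tan(-9.031°) = 0.1372, H₀ = 1.4332 rad.
Bracket: H₀ sin φ sin δ + cos φ cos δ sin H₀ = 1.4332×0.65342×-0.15697 + 0.75700×0.98760×0.99054 = -0.147000 + 0.740541 = 0.593541.
Q̄ = (S₀/π) × [bracket] = (610/π) × 0.593541 = 115.25 W/m².
Ratio Q̄_A / Q̄_B = 14.452 / 115.25 = 0.1254.

Q̄_A / Q̄_B ≈ 0.125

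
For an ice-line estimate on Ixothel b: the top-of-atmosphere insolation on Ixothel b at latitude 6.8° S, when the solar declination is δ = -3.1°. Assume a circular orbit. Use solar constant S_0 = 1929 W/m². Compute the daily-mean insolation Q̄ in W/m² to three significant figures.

cos h₀ = −tan(-6.8°) tan(-3.100°) = -0.0065, h₀ = 1.5773 rad.
Bracket: h₀ sin ϕ sin δ + cos ϕ cos δ sin h₀ = 1.5773×-0.11840×-0.05408 + 0.99297×0.99854×0.99998 = 0.010100 + 0.991500 = 1.001600.
Q̄ = (S_0/π) × [bracket] = (1929/π) × 1.001600 = 615.0 W/m².

Q̄ ≈ 615 W/m²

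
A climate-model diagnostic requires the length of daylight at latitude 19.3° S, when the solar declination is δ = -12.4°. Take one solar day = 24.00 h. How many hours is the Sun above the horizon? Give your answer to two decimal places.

12.59 h

cos H₀ = −tan φ · tan δ = −tan(-19.3°) × tan(-12.400°) = -0.0770, so H₀ = 1.6479 rad = 94.42°.
Daylight = 2H₀/(2π) × 24.00 h = (1.6479/π) × 24.00 = 12.59 h.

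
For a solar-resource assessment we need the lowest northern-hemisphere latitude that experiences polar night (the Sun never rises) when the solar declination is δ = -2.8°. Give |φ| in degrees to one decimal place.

Polar night requires cos H₀ = −tan φ tan δ ≥ 1, i.e. tan φ tan δ ≤ −1.
The boundary is |tan φ| · |tan δ| = 1, so |φ| = 90° − |δ| = 90° − 2.8° = 87.2° in the northern hemisphere.

|φ| = 87.2°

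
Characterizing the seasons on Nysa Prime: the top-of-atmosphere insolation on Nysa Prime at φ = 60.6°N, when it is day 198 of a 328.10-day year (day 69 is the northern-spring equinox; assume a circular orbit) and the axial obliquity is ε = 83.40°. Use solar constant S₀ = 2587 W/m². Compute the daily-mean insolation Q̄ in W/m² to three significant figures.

Q̄ ≈ 1.39e+03 W/m²

Solar longitude: λ_s = 360° × (198 − 69)/328.10 = 141.542°.
sin δ = sin 83.40° × sin 141.542° = 0.61782, so δ = +38.157°.
cos H₀ = −tan(+60.6°) tan(+38.157°) = -1.3944 ≤ −1 ⇒ polar day, H₀ = π.
Bracket: H₀ sin φ sin δ + cos φ cos δ sin H₀ = 3.1416×0.87121×0.61782 + 0.49090×0.78632×0.00000 = 1.690969 + 0.000000 = 1.690969.
Q̄ = (S₀/π) × [bracket] = (2587/π) × 1.690969 = 1392 W/m².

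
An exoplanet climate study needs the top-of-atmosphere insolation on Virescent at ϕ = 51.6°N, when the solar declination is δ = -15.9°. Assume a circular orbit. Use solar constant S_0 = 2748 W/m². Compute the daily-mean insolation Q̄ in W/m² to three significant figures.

Q̄ ≈ 262 W/m²

cos h₀ = −tan(+51.6°) tan(-15.900°) = 0.3594, h₀ = 1.2032 rad.
Bracket: h₀ sin ϕ sin δ + cos ϕ cos δ sin h₀ = 1.2032×0.78369×-0.27396 + 0.62115×0.96174×0.93318 = -0.258327 + 0.557468 = 0.299141.
Q̄ = (S_0/π) × [bracket] = (2748/π) × 0.299141 = 261.7 W/m².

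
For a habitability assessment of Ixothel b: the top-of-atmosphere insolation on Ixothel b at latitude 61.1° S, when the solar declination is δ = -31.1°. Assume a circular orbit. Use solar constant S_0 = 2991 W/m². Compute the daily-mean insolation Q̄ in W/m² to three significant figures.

cos h₀ = −tan(-61.1°) tan(-31.100°) = -1.0928 ≤ −1 ⇒ polar day, h₀ = π.
Bracket: h₀ sin ϕ sin δ + cos ϕ cos δ sin h₀ = 3.1416×-0.87546×-0.51653 + 0.48328×0.85627×0.00000 = 1.420636 + 0.000000 = 1.420636.
Q̄ = (S_0/π) × [bracket] = (2991/π) × 1.420636 = 1353 W/m².

Q̄ ≈ 1.35e+03 W/m²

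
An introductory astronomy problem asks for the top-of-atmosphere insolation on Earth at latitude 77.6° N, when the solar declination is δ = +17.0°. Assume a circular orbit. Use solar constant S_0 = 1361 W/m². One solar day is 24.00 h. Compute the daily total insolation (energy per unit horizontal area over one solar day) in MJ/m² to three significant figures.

cos h₀ = −tan(+77.6°) tan(+17.000°) = -1.3905 ≤ −1 ⇒ polar day, h₀ = π.
Bracket: h₀ sin ϕ sin δ + cos ϕ cos δ sin h₀ = 3.1416×0.97667×0.29237 + 0.21474×0.95630×0.00000 = 0.897081 + 0.000000 = 0.897081.
Q̄ = (S_0/π) × [bracket] = (1361/π) × 0.897081 = 388.63 W/m².
Daily total = Q̄ × 24.00 h × 3600 s/h = 388.63 × 24.00 × 3600 / 10⁶ = 33.58 MJ/m².

33.6 MJ/m²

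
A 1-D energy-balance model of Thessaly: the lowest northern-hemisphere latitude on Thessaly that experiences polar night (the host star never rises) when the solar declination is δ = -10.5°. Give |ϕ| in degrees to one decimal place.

Polar night requires cos h₀ = −tan ϕ tan δ ≥ 1, i.e. tan ϕ tan δ ≤ −1.
The boundary is |tan ϕ| · |tan δ| = 1, so |ϕ| = 90° − |δ| = 90° − 10.5° = 79.5° in the northern hemisphere.

|ϕ| = 79.5°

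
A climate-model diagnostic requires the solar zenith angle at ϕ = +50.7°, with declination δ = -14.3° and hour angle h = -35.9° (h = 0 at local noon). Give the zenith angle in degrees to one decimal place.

cos θ_z = sin ϕ sin δ + cos ϕ cos δ cos h = -0.191138 + 0.497168 = 0.306030.
θ_z = arccos(0.306030) = 72.2°.

θ_z = 72.2°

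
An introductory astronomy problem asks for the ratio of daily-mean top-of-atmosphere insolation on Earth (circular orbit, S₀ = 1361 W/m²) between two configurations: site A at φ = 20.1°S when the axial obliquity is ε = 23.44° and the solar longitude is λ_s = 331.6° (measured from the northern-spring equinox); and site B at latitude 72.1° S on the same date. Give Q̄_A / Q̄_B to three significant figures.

— Configuration A (φ=-20.1°):
Solar declination: sin δ = sin ε · sin λ_s = sin 23.44° × sin 331.6° = -0.18920, so δ = -10.906°.
cos H₀ = −tan(-20.1°) tan(-10.906°) = -0.0705, H₀ = 1.6414 rad.
Bracket: H₀ sin φ sin δ + cos φ cos δ sin H₀ = 1.6414×-0.34366×-0.18920 + 0.93909×0.98194×0.99751 = 0.106725 + 0.919834 = 1.026559.
Q̄ = (S₀/π) × [bracket] = (1361/π) × 1.026559 = 444.73 W/m².
— Configuration B (φ=-72.1°):
cos H₀ = −tan(-72.1°) tan(-10.906°) = -0.5965, H₀ = 2.2100 rad.
Bracket: H₀ sin φ sin δ + cos φ cos δ sin H₀ = 2.2100×-0.95159×-0.18920 + 0.30736×0.98194×0.80258 = 0.397890 + 0.242226 = 0.640116.
Q̄ = (S₀/π) × [bracket] = (1361/π) × 0.640116 = 277.31 W/m².
Ratio Q̄_A / Q̄_B = 444.73 / 277.31 = 1.604.

Q̄_A / Q̄_B ≈ 1.60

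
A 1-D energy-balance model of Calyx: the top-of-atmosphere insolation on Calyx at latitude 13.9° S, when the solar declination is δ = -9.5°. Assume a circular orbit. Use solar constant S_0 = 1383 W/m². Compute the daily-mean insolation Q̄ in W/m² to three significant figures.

Q̄ ≈ 449 W/m²

cos h₀ = −tan(-13.9°) tan(-9.500°) = -0.0414, h₀ = 1.6122 rad.
Bracket: h₀ sin ϕ sin δ + cos ϕ cos δ sin h₀ = 1.6122×-0.24023×-0.16505 + 0.97072×0.98629×0.99914 = 0.063924 + 0.956588 = 1.020512.
Q̄ = (S_0/π) × [bracket] = (1383/π) × 1.020512 = 449.3 W/m².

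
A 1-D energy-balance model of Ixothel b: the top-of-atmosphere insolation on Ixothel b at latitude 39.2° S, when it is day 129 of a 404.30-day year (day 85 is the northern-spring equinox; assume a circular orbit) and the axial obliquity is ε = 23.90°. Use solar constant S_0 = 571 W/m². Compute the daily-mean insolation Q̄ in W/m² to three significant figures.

Q̄ ≈ 93.2 W/m²

Solar longitude: L_s = 360° × (129 − 85)/404.30 = 39.179°.
sin δ = sin 23.90° × sin 39.179° = 0.25595, so δ = +14.830°.
cos h₀ = −tan(-39.2°) tan(+14.830°) = 0.2159, h₀ = 1.3531 rad.
Bracket: h₀ sin ϕ sin δ + cos ϕ cos δ sin h₀ = 1.3531×-0.63203×0.25595 + 0.77494×0.96669×0.97641 = -0.218888 + 0.731455 = 0.512567.
Q̄ = (S_0/π) × [bracket] = (571/π) × 0.512567 = 93.16 W/m².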